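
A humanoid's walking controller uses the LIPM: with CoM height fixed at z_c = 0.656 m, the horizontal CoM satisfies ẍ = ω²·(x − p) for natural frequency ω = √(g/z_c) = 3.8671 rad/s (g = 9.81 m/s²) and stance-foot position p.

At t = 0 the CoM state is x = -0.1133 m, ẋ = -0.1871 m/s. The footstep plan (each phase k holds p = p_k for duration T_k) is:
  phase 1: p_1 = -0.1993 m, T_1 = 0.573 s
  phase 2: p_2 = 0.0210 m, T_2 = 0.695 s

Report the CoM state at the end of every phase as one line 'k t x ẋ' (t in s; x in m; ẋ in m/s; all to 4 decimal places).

phase 1: p=-0.1993, T=0.573, ωT=2.215848, cosh=4.639122, sinh=4.530062; start (x,ẋ)=(-0.113300, -0.187100) → end (x,ẋ)=(-0.019511, 0.638585)
phase 2: p=0.0210, T=0.695, ωT=2.687635, cosh=7.382456, sinh=7.314414; start (x,ẋ)=(-0.019511, 0.638585) → end (x,ẋ)=(0.929778, 3.568446)

1 0.5730 -0.0195 0.6386
2 1.2680 0.9298 3.5684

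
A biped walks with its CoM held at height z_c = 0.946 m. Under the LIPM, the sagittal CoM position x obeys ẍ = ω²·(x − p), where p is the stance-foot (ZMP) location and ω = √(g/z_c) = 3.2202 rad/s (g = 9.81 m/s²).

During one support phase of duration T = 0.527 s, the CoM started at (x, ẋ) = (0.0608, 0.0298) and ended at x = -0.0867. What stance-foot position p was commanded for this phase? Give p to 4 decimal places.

p = 0.1552

ωT = 3.2202·0.527 = 1.697045; cosh(ωT) = 2.820511, sinh(ωT) = 2.637287
x(T) = p + (x₀−p)·cosh(ωT) + (ẋ₀/ω)·sinh(ωT) ⇒ p·(1 − cosh) = x(T) − x₀·cosh − (ẋ₀/ω)·sinh
numerator   = -0.0867 − (0.0608)·2.820511 − (0.0298/3.2202)·2.637287 = -0.282593
denominator = 1 − 2.820511 = -1.820511
p = -0.282593 / -1.820511 = 0.1552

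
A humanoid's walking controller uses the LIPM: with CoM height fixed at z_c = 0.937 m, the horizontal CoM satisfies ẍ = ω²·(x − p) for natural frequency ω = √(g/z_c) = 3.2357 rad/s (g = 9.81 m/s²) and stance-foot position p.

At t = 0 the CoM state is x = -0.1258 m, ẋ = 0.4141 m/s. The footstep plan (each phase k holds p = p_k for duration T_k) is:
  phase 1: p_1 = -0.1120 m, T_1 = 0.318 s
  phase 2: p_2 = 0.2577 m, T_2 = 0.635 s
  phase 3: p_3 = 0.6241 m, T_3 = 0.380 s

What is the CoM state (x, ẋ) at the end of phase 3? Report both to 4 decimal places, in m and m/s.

phase 1: p=-0.1120, T=0.318, ωT=1.028953, cosh=1.577757, sinh=1.220376; start (x,ẋ)=(-0.125800, 0.414100) → end (x,ẋ)=(0.022409, 0.598856)
phase 2: p=0.2577, T=0.635, ωT=2.054670, cosh=3.966197, sinh=3.838061; start (x,ẋ)=(0.022409, 0.598856) → end (x,ẋ)=(0.034829, -0.546856)
phase 3: p=0.6241, T=0.380, ωT=1.229566, cosh=1.856082, sinh=1.563663; start (x,ẋ)=(0.034829, -0.546856) → end (x,ẋ)=(-0.733905, -3.996451)

x = -0.7339, ẋ = -3.9965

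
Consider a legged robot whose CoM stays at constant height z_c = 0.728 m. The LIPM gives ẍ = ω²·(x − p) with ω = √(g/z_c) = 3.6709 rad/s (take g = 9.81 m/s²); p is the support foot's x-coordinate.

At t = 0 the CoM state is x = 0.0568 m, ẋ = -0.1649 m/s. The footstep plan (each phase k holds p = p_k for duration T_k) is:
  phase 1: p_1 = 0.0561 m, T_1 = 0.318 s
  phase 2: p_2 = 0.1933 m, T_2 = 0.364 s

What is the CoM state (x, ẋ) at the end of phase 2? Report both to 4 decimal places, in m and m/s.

phase 1: p=0.0561, T=0.318, ωT=1.167346, cosh=1.762323, sinh=1.451131; start (x,ẋ)=(0.056800, -0.164900) → end (x,ẋ)=(-0.007852, -0.286878)
phase 2: p=0.1933, T=0.364, ωT=1.336208, cosh=2.033714, sinh=1.770874; start (x,ẋ)=(-0.007852, -0.286878) → end (x,ẋ)=(-0.354179, -1.891060)

x = -0.3542, ẋ = -1.8911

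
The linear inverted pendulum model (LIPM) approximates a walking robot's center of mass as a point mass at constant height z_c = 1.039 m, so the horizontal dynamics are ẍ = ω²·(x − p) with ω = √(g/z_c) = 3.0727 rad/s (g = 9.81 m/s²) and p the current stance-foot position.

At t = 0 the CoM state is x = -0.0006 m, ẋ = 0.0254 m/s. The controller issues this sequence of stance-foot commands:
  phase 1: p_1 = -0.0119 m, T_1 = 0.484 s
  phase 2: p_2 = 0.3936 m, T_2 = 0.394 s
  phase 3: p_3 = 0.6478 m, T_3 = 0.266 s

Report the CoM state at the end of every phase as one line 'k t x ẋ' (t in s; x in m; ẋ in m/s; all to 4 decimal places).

1 0.4840 0.0317 0.1320
2 0.8780 -0.2018 -1.4589
3 1.1440 -0.9345 -4.3533

phase 1: p=-0.0119, T=0.484, ωT=1.487187, cosh=2.325319, sinh=2.099312; start (x,ẋ)=(-0.000600, 0.025400) → end (x,ẋ)=(0.031730, 0.131954)
phase 2: p=0.3936, T=0.394, ωT=1.210644, cosh=1.826825, sinh=1.528819; start (x,ẋ)=(0.031730, 0.131954) → end (x,ẋ)=(-0.201820, -1.458866)
phase 3: p=0.6478, T=0.266, ωT=0.817338, cosh=1.353035, sinh=0.911429; start (x,ẋ)=(-0.201820, -1.458866) → end (x,ẋ)=(-0.934496, -4.353298)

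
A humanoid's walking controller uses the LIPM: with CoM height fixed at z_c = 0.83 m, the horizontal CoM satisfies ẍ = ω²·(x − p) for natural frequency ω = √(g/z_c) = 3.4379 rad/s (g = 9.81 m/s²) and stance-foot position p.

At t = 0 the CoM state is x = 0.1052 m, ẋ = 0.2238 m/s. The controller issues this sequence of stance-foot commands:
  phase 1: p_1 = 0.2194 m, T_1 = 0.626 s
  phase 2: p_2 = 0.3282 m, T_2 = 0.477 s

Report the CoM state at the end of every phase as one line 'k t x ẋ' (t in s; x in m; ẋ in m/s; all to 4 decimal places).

phase 1: p=0.2194, T=0.626, ωT=2.152125, cosh=4.359680, sinh=4.243444; start (x,ẋ)=(0.105200, 0.223800) → end (x,ẋ)=(-0.002236, -0.690314)
phase 2: p=0.3282, T=0.477, ωT=1.639878, cosh=2.674273, sinh=2.480269; start (x,ẋ)=(-0.002236, -0.690314) → end (x,ẋ)=(-1.053503, -4.663692)

1 0.6260 -0.0022 -0.6903
2 1.1030 -1.0535 -4.6637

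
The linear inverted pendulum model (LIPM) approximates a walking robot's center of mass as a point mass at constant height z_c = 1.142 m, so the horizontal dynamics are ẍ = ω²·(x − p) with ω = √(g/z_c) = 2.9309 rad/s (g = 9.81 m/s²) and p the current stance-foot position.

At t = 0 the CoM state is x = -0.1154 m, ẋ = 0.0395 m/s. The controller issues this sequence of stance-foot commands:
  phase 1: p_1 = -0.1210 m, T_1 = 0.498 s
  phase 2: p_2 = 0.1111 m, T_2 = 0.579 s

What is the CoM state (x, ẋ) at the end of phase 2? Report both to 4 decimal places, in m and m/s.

x = -0.3196, ẋ = -1.1367

phase 1: p=-0.1210, T=0.498, ωT=1.459588, cosh=2.268259, sinh=2.035927; start (x,ẋ)=(-0.115400, 0.039500) → end (x,ẋ)=(-0.080859, 0.123012)
phase 2: p=0.1111, T=0.579, ωT=1.696991, cosh=2.820368, sinh=2.637134; start (x,ẋ)=(-0.080859, 0.123012) → end (x,ẋ)=(-0.319614, -1.136749)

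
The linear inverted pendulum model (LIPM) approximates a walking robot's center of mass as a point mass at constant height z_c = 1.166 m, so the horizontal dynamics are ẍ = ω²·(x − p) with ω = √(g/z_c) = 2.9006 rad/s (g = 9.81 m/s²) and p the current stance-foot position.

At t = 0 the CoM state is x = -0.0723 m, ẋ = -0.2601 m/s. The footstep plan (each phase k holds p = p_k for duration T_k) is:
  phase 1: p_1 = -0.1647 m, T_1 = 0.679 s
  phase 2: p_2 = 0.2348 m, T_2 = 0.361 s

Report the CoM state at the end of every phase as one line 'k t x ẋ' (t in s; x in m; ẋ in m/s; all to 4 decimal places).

1 0.6790 -0.1422 -0.0085
2 1.0400 -0.3722 -1.3797

phase 1: p=-0.1647, T=0.679, ωT=1.969507, cosh=3.653335, sinh=3.513810; start (x,ẋ)=(-0.072300, -0.260100) → end (x,ẋ)=(-0.142219, -0.008477)
phase 2: p=0.2348, T=0.361, ωT=1.047117, cosh=1.600186, sinh=1.249238; start (x,ẋ)=(-0.142219, -0.008477) → end (x,ẋ)=(-0.372151, -1.379708)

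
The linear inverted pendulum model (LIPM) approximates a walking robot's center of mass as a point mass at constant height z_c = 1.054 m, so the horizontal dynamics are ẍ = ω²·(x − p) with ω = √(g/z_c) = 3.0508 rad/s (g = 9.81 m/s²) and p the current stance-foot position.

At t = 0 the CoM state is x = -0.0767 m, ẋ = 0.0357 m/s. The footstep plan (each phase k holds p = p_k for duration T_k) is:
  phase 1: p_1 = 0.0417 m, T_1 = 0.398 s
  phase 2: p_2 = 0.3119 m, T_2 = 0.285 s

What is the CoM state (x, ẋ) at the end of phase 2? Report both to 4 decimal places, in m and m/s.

phase 1: p=0.0417, T=0.398, ωT=1.214218, cosh=1.832301, sinh=1.535359; start (x,ẋ)=(-0.076700, 0.035700) → end (x,ẋ)=(-0.157278, -0.489181)
phase 2: p=0.3119, T=0.285, ωT=0.869478, cosh=1.402418, sinh=0.983247; start (x,ẋ)=(-0.157278, -0.489181) → end (x,ẋ)=(-0.503743, -2.093426)

x = -0.5037, ẋ = -2.0934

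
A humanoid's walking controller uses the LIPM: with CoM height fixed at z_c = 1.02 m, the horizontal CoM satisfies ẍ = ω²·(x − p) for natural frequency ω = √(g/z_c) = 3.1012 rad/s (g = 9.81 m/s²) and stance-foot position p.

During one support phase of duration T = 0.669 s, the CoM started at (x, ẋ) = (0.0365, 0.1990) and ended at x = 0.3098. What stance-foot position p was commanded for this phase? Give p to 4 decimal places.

ωT = 3.1012·0.669 = 2.074703; cosh(ωT) = 4.043887, sinh(ωT) = 3.918293
x(T) = p + (x₀−p)·cosh(ωT) + (ẋ₀/ω)·sinh(ωT) ⇒ p·(1 − cosh) = x(T) − x₀·cosh − (ẋ₀/ω)·sinh
numerator   = 0.3098 − (0.0365)·4.043887 − (0.1990/3.1012)·3.918293 = -0.089234
denominator = 1 − 4.043887 = -3.043887
p = -0.089234 / -3.043887 = 0.0293

p = 0.0293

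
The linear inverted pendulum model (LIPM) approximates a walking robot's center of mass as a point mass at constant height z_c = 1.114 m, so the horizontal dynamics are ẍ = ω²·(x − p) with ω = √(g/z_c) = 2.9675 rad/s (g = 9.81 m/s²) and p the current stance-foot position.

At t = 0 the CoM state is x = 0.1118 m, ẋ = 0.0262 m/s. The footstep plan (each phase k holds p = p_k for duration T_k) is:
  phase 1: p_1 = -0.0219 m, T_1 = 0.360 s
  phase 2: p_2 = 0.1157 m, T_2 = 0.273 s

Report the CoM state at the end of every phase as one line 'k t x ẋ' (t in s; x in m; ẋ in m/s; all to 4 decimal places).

1 0.3600 0.2070 0.5518
2 0.6330 0.4063 0.9872

phase 1: p=-0.0219, T=0.360, ωT=1.068300, cosh=1.627010, sinh=1.283418; start (x,ẋ)=(0.111800, 0.026200) → end (x,ẋ)=(0.206962, 0.551830)
phase 2: p=0.1157, T=0.273, ωT=0.810128, cosh=1.346498, sinh=0.901697; start (x,ẋ)=(0.206962, 0.551830) → end (x,ẋ)=(0.406262, 0.987236)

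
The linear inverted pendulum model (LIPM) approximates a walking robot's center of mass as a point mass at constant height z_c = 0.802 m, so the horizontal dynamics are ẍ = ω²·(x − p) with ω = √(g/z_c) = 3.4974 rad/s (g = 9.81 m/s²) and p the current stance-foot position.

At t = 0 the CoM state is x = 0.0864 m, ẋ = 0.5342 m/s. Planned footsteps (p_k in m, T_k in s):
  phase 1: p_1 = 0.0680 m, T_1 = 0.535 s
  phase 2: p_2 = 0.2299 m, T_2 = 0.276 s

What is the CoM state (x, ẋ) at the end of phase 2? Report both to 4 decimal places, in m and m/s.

phase 1: p=0.0680, T=0.535, ωT=1.871109, cosh=3.324724, sinh=3.170772; start (x,ẋ)=(0.086400, 0.534200) → end (x,ẋ)=(0.613485, 1.980114)
phase 2: p=0.2299, T=0.276, ωT=0.965282, cosh=1.503202, sinh=1.122327; start (x,ẋ)=(0.613485, 1.980114) → end (x,ẋ)=(1.441931, 4.482169)

x = 1.4419, ẋ = 4.4822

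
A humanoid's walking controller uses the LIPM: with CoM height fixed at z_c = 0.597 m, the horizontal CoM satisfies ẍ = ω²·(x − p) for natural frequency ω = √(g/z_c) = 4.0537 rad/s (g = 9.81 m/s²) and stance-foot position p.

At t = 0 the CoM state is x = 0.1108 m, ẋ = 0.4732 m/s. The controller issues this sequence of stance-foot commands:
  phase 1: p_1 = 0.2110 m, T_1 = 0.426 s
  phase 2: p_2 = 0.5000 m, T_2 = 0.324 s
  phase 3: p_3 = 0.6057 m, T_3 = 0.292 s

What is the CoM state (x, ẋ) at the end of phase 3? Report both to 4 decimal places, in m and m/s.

phase 1: p=0.2110, T=0.426, ωT=1.726876, cosh=2.900450, sinh=2.722611; start (x,ẋ)=(0.110800, 0.473200) → end (x,ẋ)=(0.238193, 0.266621)
phase 2: p=0.5000, T=0.324, ωT=1.313399, cosh=1.993848, sinh=1.724944; start (x,ẋ)=(0.238193, 0.266621) → end (x,ẋ)=(0.091450, -1.299058)
phase 3: p=0.6057, T=0.292, ωT=1.183680, cosh=1.786262, sinh=1.480112; start (x,ẋ)=(0.091450, -1.299058) → end (x,ẋ)=(-0.787205, -5.405921)

x = -0.7872, ẋ = -5.4059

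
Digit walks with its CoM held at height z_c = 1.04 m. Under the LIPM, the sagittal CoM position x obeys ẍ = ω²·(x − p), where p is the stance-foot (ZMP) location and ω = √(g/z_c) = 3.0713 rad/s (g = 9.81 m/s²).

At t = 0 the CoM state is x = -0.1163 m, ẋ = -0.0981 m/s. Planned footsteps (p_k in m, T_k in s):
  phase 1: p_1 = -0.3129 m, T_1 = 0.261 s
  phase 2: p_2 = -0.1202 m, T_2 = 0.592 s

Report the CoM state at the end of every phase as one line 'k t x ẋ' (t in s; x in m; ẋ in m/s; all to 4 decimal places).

phase 1: p=-0.3129, T=0.261, ωT=0.801609, cosh=1.338866, sinh=0.890259; start (x,ẋ)=(-0.116300, -0.098100) → end (x,ẋ)=(-0.078115, 0.406212)
phase 2: p=-0.1202, T=0.592, ωT=1.818210, cosh=3.161567, sinh=2.999251; start (x,ẋ)=(-0.078115, 0.406212) → end (x,ẋ)=(0.409538, 1.671939)

1 0.2610 -0.0781 0.4062
2 0.8530 0.4095 1.6719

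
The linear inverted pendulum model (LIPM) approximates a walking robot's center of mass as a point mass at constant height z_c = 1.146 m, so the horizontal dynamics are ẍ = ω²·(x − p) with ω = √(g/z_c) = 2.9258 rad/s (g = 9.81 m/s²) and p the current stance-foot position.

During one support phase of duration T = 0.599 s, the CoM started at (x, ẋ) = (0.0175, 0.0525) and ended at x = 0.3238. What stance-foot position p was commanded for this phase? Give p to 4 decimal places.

p = -0.1124

ωT = 2.9258·0.599 = 1.752554; cosh(ωT) = 2.971325, sinh(ωT) = 2.797995
x(T) = p + (x₀−p)·cosh(ωT) + (ẋ₀/ω)·sinh(ωT) ⇒ p·(1 − cosh) = x(T) − x₀·cosh − (ẋ₀/ω)·sinh
numerator   = 0.3238 − (0.0175)·2.971325 − (0.0525/2.9258)·2.797995 = 0.221595
denominator = 1 − 2.971325 = -1.971325
p = 0.221595 / -1.971325 = -0.1124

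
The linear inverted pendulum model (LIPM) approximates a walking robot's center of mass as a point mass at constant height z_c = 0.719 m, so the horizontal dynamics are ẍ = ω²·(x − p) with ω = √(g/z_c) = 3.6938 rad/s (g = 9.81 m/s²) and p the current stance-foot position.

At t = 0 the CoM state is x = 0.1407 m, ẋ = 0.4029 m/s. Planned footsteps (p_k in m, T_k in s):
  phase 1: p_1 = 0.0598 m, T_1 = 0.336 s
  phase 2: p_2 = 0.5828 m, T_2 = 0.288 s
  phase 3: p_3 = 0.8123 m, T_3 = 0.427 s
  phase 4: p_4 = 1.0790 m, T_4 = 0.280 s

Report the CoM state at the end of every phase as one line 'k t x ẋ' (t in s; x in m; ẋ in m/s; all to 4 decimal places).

phase 1: p=0.0598, T=0.336, ωT=1.241117, cosh=1.874268, sinh=1.585207; start (x,ẋ)=(0.140700, 0.402900) → end (x,ẋ)=(0.384334, 1.228847)
phase 2: p=0.5828, T=0.288, ωT=1.063814, cosh=1.621269, sinh=1.276132; start (x,ẋ)=(0.384334, 1.228847) → end (x,ẋ)=(0.685575, 1.056769)
phase 3: p=0.8123, T=0.427, ωT=1.577253, cosh=2.524089, sinh=2.317547; start (x,ẋ)=(0.685575, 1.056769) → end (x,ẋ)=(1.155468, 1.582543)
phase 4: p=1.0790, T=0.280, ωT=1.034264, cosh=1.584262, sinh=1.228774; start (x,ẋ)=(1.155468, 1.582543) → end (x,ẋ)=(1.726592, 2.854240)

1 0.3360 0.3843 1.2288
2 0.6240 0.6856 1.0568
3 1.0510 1.1555 1.5825
4 1.3310 1.7266 2.8542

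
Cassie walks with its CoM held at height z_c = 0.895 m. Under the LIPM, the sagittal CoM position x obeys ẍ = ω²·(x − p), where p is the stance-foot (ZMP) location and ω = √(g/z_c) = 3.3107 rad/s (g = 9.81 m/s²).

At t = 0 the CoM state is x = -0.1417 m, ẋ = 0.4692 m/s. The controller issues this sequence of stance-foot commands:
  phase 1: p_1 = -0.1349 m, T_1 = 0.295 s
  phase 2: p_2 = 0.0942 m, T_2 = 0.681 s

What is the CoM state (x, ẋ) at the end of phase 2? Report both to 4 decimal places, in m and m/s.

phase 1: p=-0.1349, T=0.295, ωT=0.976657, cosh=1.516065, sinh=1.139497; start (x,ẋ)=(-0.141700, 0.469200) → end (x,ẋ)=(0.016283, 0.685685)
phase 2: p=0.0942, T=0.681, ωT=2.254587, cosh=4.818135, sinh=4.713218; start (x,ẋ)=(0.016283, 0.685685) → end (x,ẋ)=(0.694947, 2.087899)

x = 0.6949, ẋ = 2.0879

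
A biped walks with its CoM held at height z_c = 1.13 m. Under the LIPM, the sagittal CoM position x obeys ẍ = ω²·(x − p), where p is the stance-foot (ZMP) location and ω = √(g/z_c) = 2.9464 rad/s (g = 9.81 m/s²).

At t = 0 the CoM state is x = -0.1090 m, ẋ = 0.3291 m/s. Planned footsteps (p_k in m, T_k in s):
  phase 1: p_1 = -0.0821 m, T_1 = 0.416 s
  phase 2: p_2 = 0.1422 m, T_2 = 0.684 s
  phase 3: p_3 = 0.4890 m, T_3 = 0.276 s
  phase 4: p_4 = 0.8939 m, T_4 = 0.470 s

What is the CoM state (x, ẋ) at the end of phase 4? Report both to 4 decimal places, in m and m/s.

x = 0.6332, ẋ = -0.3445

phase 1: p=-0.0821, T=0.416, ωT=1.225702, cosh=1.850055, sinh=1.556503; start (x,ẋ)=(-0.109000, 0.329100) → end (x,ẋ)=(0.041988, 0.485487)
phase 2: p=0.1422, T=0.684, ωT=2.015338, cosh=3.818268, sinh=3.684992; start (x,ẋ)=(0.041988, 0.485487) → end (x,ẋ)=(0.366752, 0.765675)
phase 3: p=0.4890, T=0.276, ωT=0.813206, cosh=1.349281, sinh=0.905847; start (x,ẋ)=(0.366752, 0.765675) → end (x,ẋ)=(0.559453, 0.706831)
phase 4: p=0.8939, T=0.470, ωT=1.384808, cosh=2.122215, sinh=1.871844; start (x,ẋ)=(0.559453, 0.706831) → end (x,ẋ)=(0.633181, -0.344492)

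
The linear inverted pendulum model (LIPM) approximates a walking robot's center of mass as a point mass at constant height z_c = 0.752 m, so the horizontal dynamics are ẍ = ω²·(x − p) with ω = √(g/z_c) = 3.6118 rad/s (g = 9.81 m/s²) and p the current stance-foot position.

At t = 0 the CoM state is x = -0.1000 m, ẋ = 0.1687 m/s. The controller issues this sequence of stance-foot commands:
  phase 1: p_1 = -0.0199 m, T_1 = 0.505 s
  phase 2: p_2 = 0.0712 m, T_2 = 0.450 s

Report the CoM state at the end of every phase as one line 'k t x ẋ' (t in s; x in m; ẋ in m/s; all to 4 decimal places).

1 0.5050 -0.1336 -0.3367
2 0.9550 -0.6967 -2.6943

phase 1: p=-0.0199, T=0.505, ωT=1.823959, cosh=3.178863, sinh=3.017478; start (x,ẋ)=(-0.100000, 0.168700) → end (x,ẋ)=(-0.133587, -0.336698)
phase 2: p=0.0712, T=0.450, ωT=1.625310, cosh=2.638422, sinh=2.441571; start (x,ẋ)=(-0.133587, -0.336698) → end (x,ẋ)=(-0.696721, -2.694254)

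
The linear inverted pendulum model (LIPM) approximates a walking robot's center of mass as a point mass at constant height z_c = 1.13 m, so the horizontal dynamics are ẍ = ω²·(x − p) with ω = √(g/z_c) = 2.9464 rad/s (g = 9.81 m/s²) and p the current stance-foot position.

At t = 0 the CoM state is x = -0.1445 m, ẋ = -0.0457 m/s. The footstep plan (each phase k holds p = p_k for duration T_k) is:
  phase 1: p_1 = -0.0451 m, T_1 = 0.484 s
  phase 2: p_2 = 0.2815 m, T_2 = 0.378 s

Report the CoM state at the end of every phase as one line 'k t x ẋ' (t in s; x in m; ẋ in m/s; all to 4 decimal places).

1 0.4840 -0.2943 -0.6749
2 0.8620 -1.0012 -3.4438

phase 1: p=-0.0451, T=0.484, ωT=1.426058, cosh=2.201256, sinh=1.961002; start (x,ẋ)=(-0.144500, -0.045700) → end (x,ẋ)=(-0.294321, -0.674920)
phase 2: p=0.2815, T=0.378, ωT=1.113739, cosh=1.687027, sinh=1.358698; start (x,ẋ)=(-0.294321, -0.674920) → end (x,ẋ)=(-1.001157, -3.443775)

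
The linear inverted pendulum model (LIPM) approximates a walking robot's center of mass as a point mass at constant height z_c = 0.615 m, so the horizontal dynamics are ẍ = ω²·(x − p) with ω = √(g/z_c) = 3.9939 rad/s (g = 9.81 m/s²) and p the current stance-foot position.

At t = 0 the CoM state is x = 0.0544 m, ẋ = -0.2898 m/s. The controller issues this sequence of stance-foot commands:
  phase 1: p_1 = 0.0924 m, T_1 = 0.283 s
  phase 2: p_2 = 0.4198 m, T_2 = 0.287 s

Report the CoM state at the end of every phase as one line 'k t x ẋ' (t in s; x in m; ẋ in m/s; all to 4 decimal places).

1 0.2830 -0.0732 -0.7059
2 0.5700 -0.6841 -4.0074

phase 1: p=0.0924, T=0.283, ωT=1.130274, cosh=1.709724, sinh=1.386780; start (x,ẋ)=(0.054400, -0.289800) → end (x,ẋ)=(-0.073195, -0.705947)
phase 2: p=0.4198, T=0.287, ωT=1.146249, cosh=1.732098, sinh=1.414272; start (x,ẋ)=(-0.073195, -0.705947) → end (x,ẋ)=(-0.684097, -4.007433)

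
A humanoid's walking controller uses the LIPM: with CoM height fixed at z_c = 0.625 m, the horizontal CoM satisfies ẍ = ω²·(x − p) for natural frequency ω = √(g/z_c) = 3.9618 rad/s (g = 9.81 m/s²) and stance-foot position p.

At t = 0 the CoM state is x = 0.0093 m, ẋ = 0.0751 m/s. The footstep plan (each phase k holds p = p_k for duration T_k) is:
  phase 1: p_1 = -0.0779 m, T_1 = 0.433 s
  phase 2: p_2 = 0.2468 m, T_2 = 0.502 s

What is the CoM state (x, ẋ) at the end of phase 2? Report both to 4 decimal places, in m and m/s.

phase 1: p=-0.0779, T=0.433, ωT=1.715459, cosh=2.869555, sinh=2.689674; start (x,ẋ)=(0.009300, 0.075100) → end (x,ẋ)=(0.223311, 1.144702)
phase 2: p=0.2468, T=0.502, ωT=1.988824, cosh=3.721895, sinh=3.585038; start (x,ẋ)=(0.223311, 1.144702) → end (x,ẋ)=(1.195218, 3.926839)

x = 1.1952, ẋ = 3.9268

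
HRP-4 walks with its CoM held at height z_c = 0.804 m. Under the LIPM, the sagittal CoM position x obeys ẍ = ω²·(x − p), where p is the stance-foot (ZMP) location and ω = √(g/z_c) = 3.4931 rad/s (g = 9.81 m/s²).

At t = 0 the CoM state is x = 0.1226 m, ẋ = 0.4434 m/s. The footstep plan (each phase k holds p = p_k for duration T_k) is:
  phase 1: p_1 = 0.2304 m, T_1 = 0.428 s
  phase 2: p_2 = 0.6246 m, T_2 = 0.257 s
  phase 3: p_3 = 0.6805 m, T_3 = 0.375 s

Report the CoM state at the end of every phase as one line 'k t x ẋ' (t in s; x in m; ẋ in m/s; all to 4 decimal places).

phase 1: p=0.2304, T=0.428, ωT=1.495047, cosh=2.341892, sinh=2.117654; start (x,ẋ)=(0.122600, 0.443400) → end (x,ẋ)=(0.246750, 0.240979)
phase 2: p=0.6246, T=0.257, ωT=0.897727, cosh=1.430757, sinh=1.023262; start (x,ẋ)=(0.246750, 0.240979) → end (x,ẋ)=(0.154581, -1.005786)
phase 3: p=0.6805, T=0.375, ωT=1.309913, cosh=1.987847, sinh=1.718003; start (x,ẋ)=(0.154581, -1.005786) → end (x,ẋ)=(-0.859619, -5.155468)

1 0.4280 0.2468 0.2410
2 0.6850 0.1546 -1.0058
3 1.0600 -0.8596 -5.1555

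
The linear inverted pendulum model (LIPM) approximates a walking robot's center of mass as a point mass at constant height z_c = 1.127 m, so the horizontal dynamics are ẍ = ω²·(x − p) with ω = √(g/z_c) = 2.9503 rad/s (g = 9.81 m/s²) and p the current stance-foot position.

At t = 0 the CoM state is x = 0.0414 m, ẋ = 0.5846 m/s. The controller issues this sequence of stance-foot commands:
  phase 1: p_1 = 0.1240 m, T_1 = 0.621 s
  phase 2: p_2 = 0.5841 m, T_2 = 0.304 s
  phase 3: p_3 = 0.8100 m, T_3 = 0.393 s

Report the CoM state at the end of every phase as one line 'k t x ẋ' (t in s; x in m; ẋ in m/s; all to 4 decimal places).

1 0.6210 0.4625 1.1311
2 0.9250 0.8020 1.2506
3 1.3180 1.4053 2.1560

phase 1: p=0.1240, T=0.621, ωT=1.832136, cosh=3.203645, sinh=3.043574; start (x,ẋ)=(0.041400, 0.584600) → end (x,ẋ)=(0.462461, 1.131148)
phase 2: p=0.5841, T=0.304, ωT=0.896891, cosh=1.429902, sinh=1.022067; start (x,ẋ)=(0.462461, 1.131148) → end (x,ẋ)=(0.802029, 1.250640)
phase 3: p=0.8100, T=0.393, ωT=1.159468, cosh=1.750945, sinh=1.437292; start (x,ẋ)=(0.802029, 1.250640) → end (x,ẋ)=(1.405316, 2.156003)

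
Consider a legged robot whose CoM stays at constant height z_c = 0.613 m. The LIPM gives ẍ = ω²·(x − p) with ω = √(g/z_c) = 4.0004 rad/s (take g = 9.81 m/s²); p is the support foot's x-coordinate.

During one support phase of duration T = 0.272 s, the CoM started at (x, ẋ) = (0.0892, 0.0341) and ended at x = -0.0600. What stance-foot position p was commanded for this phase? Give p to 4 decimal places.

p = 0.3350

ωT = 4.0004·0.272 = 1.088109; cosh(ωT) = 1.652754, sinh(ωT) = 1.315901
x(T) = p + (x₀−p)·cosh(ωT) + (ẋ₀/ω)·sinh(ωT) ⇒ p·(1 − cosh) = x(T) − x₀·cosh − (ẋ₀/ω)·sinh
numerator   = -0.0600 − (0.0892)·1.652754 − (0.0341/4.0004)·1.315901 = -0.218643
denominator = 1 − 1.652754 = -0.652754
p = -0.218643 / -0.652754 = 0.3350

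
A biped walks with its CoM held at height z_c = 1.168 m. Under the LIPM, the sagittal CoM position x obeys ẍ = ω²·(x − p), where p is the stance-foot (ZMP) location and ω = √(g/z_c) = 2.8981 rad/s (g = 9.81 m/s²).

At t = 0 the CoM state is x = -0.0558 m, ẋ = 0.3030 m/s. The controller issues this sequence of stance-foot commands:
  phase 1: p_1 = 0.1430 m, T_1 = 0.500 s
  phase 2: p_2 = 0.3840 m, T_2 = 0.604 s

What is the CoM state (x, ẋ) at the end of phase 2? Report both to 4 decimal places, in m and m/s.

phase 1: p=0.1430, T=0.500, ωT=1.449050, cosh=2.246930, sinh=2.012137; start (x,ẋ)=(-0.055800, 0.303000) → end (x,ẋ)=(-0.093318, -0.478457)
phase 2: p=0.3840, T=0.604, ωT=1.750452, cosh=2.965451, sinh=2.791756; start (x,ẋ)=(-0.093318, -0.478457) → end (x,ẋ)=(-1.492364, -5.280722)

x = -1.4924, ẋ = -5.2807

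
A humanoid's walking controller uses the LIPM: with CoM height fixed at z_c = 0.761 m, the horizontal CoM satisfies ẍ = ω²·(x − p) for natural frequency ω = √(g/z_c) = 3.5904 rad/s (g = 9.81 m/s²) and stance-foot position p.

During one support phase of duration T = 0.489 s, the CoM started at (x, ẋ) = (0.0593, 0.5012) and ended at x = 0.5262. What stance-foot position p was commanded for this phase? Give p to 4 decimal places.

p = 0.0214

ωT = 3.5904·0.489 = 1.755706; cosh(ωT) = 2.980158, sinh(ωT) = 2.807372
x(T) = p + (x₀−p)·cosh(ωT) + (ẋ₀/ω)·sinh(ωT) ⇒ p·(1 − cosh) = x(T) − x₀·cosh − (ẋ₀/ω)·sinh
numerator   = 0.5262 − (0.0593)·2.980158 − (0.5012/3.5904)·2.807372 = -0.042417
denominator = 1 − 2.980158 = -1.980158
p = -0.042417 / -1.980158 = 0.0214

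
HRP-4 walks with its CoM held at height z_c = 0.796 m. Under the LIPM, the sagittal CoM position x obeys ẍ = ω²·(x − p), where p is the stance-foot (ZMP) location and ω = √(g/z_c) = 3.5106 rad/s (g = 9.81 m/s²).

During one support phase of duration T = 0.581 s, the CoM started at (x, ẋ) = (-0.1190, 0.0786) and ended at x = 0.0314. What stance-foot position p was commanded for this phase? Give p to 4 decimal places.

ωT = 3.5106·0.581 = 2.039659; cosh(ωT) = 3.909029, sinh(ωT) = 3.778955
x(T) = p + (x₀−p)·cosh(ωT) + (ẋ₀/ω)·sinh(ωT) ⇒ p·(1 − cosh) = x(T) − x₀·cosh − (ẋ₀/ω)·sinh
numerator   = 0.0314 − (-0.1190)·3.909029 − (0.0786/3.5106)·3.778955 = 0.411966
denominator = 1 − 3.909029 = -2.909029
p = 0.411966 / -2.909029 = -0.1416

p = -0.1416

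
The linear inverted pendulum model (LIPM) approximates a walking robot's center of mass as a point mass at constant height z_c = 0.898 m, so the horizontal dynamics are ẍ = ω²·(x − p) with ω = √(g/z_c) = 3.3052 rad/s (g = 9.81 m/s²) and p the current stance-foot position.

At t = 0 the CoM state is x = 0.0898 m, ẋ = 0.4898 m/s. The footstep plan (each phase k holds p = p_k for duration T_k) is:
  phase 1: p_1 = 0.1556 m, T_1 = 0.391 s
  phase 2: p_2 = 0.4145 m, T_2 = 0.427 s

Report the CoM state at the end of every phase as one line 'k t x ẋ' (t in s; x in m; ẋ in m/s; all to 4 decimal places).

1 0.3910 0.2762 0.5929
2 0.8180 0.4601 0.4066

phase 1: p=0.1556, T=0.391, ωT=1.292333, cosh=1.957951, sinh=1.683322; start (x,ẋ)=(0.089800, 0.489800) → end (x,ẋ)=(0.276219, 0.592912)
phase 2: p=0.4145, T=0.427, ωT=1.411320, cosh=2.172594, sinh=1.928773; start (x,ẋ)=(0.276219, 0.592912) → end (x,ẋ)=(0.460071, 0.406621)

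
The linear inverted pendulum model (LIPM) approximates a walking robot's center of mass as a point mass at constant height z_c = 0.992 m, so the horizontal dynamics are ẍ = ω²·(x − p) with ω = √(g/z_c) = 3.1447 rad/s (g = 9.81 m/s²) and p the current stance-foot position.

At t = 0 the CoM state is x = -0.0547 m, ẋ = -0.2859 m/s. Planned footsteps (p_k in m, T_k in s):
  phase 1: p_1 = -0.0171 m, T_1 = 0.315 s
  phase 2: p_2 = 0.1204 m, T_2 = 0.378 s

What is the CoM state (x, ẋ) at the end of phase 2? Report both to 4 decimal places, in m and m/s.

x = -0.6912, ẋ = -2.4396

phase 1: p=-0.0171, T=0.315, ωT=0.990580, cosh=1.532079, sinh=1.160718; start (x,ẋ)=(-0.054700, -0.285900) → end (x,ẋ)=(-0.180233, -0.575266)
phase 2: p=0.1204, T=0.378, ωT=1.188697, cosh=1.793709, sinh=1.489091; start (x,ẋ)=(-0.180233, -0.575266) → end (x,ẋ)=(-0.691250, -2.439645)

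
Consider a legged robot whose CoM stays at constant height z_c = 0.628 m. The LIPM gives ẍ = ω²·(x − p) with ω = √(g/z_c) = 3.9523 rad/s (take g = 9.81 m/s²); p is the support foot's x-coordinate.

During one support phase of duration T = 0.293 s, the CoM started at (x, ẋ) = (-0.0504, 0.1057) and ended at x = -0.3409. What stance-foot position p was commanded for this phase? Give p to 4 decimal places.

ωT = 3.9523·0.293 = 1.158024; cosh(ωT) = 1.748871, sinh(ωT) = 1.434765
x(T) = p + (x₀−p)·cosh(ωT) + (ẋ₀/ω)·sinh(ωT) ⇒ p·(1 − cosh) = x(T) − x₀·cosh − (ẋ₀/ω)·sinh
numerator   = -0.3409 − (-0.0504)·1.748871 − (0.1057/3.9523)·1.434765 = -0.291128
denominator = 1 − 1.748871 = -0.748871
p = -0.291128 / -0.748871 = 0.3888

p = 0.3888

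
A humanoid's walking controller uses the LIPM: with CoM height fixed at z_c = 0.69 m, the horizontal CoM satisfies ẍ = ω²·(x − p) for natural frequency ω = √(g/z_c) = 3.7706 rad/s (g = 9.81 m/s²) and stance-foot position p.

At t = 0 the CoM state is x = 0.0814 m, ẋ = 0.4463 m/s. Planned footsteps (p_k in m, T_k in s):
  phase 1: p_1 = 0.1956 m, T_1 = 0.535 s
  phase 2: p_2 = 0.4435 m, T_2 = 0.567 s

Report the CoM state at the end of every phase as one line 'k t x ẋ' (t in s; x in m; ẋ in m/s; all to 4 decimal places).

1 0.5350 0.1958 0.1173
2 1.1020 -0.4915 -3.4017

phase 1: p=0.1956, T=0.535, ωT=2.017271, cosh=3.825399, sinh=3.692381; start (x,ẋ)=(0.081400, 0.446300) → end (x,ẋ)=(0.195781, 0.117327)
phase 2: p=0.4435, T=0.567, ωT=2.137930, cosh=4.299881, sinh=4.181983; start (x,ẋ)=(0.195781, 0.117327) → end (x,ẋ)=(-0.491534, -3.401682)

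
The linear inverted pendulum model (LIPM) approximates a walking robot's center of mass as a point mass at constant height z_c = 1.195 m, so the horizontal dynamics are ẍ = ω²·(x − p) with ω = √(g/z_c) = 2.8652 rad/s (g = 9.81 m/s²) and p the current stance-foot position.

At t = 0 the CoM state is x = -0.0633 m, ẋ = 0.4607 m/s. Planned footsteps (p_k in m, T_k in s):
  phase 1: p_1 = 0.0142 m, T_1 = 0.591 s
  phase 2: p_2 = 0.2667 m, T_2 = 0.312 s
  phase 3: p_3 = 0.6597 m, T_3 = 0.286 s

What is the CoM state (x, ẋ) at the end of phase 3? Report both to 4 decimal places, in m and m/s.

phase 1: p=0.0142, T=0.591, ωT=1.693333, cosh=2.810740, sinh=2.626835; start (x,ẋ)=(-0.063300, 0.460700) → end (x,ẋ)=(0.218741, 0.711612)
phase 2: p=0.2667, T=0.312, ωT=0.893942, cosh=1.426894, sinh=1.017854; start (x,ẋ)=(0.218741, 0.711612) → end (x,ẋ)=(0.451065, 0.875528)
phase 3: p=0.6597, T=0.286, ωT=0.819447, cosh=1.354960, sinh=0.914285; start (x,ẋ)=(0.451065, 0.875528) → end (x,ẋ)=(0.656388, 0.639762)

x = 0.6564, ẋ = 0.6398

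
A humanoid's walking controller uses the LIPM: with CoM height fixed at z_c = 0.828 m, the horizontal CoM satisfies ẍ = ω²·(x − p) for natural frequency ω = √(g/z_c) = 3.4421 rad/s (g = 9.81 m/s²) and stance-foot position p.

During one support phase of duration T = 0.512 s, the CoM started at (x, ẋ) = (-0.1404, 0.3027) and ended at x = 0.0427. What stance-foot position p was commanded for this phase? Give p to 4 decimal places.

p = -0.1076

ωT = 3.4421·0.512 = 1.762355; cosh(ωT) = 2.998892, sinh(ωT) = 2.827251
x(T) = p + (x₀−p)·cosh(ωT) + (ẋ₀/ω)·sinh(ωT) ⇒ p·(1 − cosh) = x(T) − x₀·cosh − (ẋ₀/ω)·sinh
numerator   = 0.0427 − (-0.1404)·2.998892 − (0.3027/3.4421)·2.827251 = 0.215114
denominator = 1 − 2.998892 = -1.998892
p = 0.215114 / -1.998892 = -0.1076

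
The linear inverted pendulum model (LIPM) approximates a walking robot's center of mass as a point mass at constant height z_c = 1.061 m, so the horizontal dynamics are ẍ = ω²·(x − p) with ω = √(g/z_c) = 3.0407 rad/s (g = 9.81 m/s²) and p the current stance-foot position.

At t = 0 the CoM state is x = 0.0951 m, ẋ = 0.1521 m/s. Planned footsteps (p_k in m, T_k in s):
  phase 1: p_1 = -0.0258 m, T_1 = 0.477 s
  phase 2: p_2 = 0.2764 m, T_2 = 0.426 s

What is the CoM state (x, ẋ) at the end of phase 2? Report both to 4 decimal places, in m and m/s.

x = 1.0166, ẋ = 2.4885

phase 1: p=-0.0258, T=0.477, ωT=1.450414, cosh=2.249676, sinh=2.015203; start (x,ẋ)=(0.095100, 0.152100) → end (x,ẋ)=(0.346989, 1.083006)
phase 2: p=0.2764, T=0.426, ωT=1.295338, cosh=1.963018, sinh=1.689213; start (x,ẋ)=(0.346989, 1.083006) → end (x,ẋ)=(1.016615, 2.488533)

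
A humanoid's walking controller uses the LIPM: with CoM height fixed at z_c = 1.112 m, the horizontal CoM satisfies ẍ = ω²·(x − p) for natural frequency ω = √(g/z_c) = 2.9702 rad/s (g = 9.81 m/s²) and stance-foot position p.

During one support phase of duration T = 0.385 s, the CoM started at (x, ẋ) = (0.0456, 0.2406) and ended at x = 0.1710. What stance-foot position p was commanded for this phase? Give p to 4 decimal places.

p = 0.0302

ωT = 2.9702·0.385 = 1.143527; cosh(ωT) = 1.728254, sinh(ωT) = 1.409561
x(T) = p + (x₀−p)·cosh(ωT) + (ẋ₀/ω)·sinh(ωT) ⇒ p·(1 − cosh) = x(T) − x₀·cosh − (ẋ₀/ω)·sinh
numerator   = 0.1710 − (0.0456)·1.728254 − (0.2406/2.9702)·1.409561 = -0.021989
denominator = 1 − 1.728254 = -0.728254
p = -0.021989 / -0.728254 = 0.0302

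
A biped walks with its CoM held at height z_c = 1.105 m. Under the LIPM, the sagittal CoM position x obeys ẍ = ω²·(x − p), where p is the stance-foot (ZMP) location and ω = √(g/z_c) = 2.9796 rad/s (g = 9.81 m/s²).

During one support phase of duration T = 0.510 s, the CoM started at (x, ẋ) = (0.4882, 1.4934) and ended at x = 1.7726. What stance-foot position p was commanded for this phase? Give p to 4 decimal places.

p = 0.3492

ωT = 2.9796·0.510 = 1.519596; cosh(ωT) = 2.394589, sinh(ωT) = 2.175789
x(T) = p + (x₀−p)·cosh(ωT) + (ẋ₀/ω)·sinh(ωT) ⇒ p·(1 − cosh) = x(T) − x₀·cosh − (ẋ₀/ω)·sinh
numerator   = 1.7726 − (0.4882)·2.394589 − (1.4934/2.9796)·2.175789 = -0.486962
denominator = 1 − 2.394589 = -1.394589
p = -0.486962 / -1.394589 = 0.3492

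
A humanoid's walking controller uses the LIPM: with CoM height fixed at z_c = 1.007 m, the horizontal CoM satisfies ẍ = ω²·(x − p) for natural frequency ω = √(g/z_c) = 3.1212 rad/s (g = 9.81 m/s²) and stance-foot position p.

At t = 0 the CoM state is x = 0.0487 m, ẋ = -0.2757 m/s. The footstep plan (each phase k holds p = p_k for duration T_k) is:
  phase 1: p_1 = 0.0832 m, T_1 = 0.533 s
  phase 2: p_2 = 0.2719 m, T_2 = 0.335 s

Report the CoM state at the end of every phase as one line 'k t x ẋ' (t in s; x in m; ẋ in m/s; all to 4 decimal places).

phase 1: p=0.0832, T=0.533, ωT=1.663600, cosh=2.733866, sinh=2.544410; start (x,ẋ)=(0.048700, -0.275700) → end (x,ẋ)=(-0.235870, -1.027713)
phase 2: p=0.2719, T=0.335, ωT=1.045602, cosh=1.598295, sinh=1.246815; start (x,ẋ)=(-0.235870, -1.027713) → end (x,ẋ)=(-0.950203, -3.618605)

1 0.5330 -0.2359 -1.0277
2 0.8680 -0.9502 -3.6186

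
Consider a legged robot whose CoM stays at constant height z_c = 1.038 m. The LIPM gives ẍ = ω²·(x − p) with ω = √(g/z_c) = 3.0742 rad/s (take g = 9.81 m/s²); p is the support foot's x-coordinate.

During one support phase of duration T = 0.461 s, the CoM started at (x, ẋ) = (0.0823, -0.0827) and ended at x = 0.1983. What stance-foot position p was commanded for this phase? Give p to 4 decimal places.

p = -0.0598

ωT = 3.0742·0.461 = 1.417206; cosh(ωT) = 2.183984, sinh(ωT) = 1.941594
x(T) = p + (x₀−p)·cosh(ωT) + (ẋ₀/ω)·sinh(ωT) ⇒ p·(1 − cosh) = x(T) − x₀·cosh − (ẋ₀/ω)·sinh
numerator   = 0.1983 − (0.0823)·2.183984 − (-0.0827/3.0742)·1.941594 = 0.070790
denominator = 1 − 2.183984 = -1.183984
p = 0.070790 / -1.183984 = -0.0598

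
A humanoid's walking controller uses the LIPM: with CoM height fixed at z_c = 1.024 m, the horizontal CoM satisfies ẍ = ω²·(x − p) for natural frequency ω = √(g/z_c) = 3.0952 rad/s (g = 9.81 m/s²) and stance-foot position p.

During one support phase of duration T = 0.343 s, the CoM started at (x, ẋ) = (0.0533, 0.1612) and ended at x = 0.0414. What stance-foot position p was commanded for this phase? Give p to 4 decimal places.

ωT = 3.0952·0.343 = 1.061654; cosh(ωT) = 1.618516, sinh(ωT) = 1.272632
x(T) = p + (x₀−p)·cosh(ωT) + (ẋ₀/ω)·sinh(ωT) ⇒ p·(1 − cosh) = x(T) − x₀·cosh − (ẋ₀/ω)·sinh
numerator   = 0.0414 − (0.0533)·1.618516 − (0.1612/3.0952)·1.272632 = -0.111146
denominator = 1 − 1.618516 = -0.618516
p = -0.111146 / -0.618516 = 0.1797

p = 0.1797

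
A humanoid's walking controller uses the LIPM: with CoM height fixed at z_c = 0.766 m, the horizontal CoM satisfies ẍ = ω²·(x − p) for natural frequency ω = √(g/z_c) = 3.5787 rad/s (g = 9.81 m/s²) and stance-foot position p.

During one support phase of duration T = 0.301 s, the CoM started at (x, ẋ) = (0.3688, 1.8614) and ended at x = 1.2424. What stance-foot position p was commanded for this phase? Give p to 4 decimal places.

ωT = 3.5787·0.301 = 1.077189; cosh(ωT) = 1.638482, sinh(ωT) = 1.297931
x(T) = p + (x₀−p)·cosh(ωT) + (ẋ₀/ω)·sinh(ωT) ⇒ p·(1 − cosh) = x(T) − x₀·cosh − (ẋ₀/ω)·sinh
numerator   = 1.2424 − (0.3688)·1.638482 − (1.8614/3.5787)·1.297931 = -0.036969
denominator = 1 − 1.638482 = -0.638482
p = -0.036969 / -0.638482 = 0.0579

p = 0.0579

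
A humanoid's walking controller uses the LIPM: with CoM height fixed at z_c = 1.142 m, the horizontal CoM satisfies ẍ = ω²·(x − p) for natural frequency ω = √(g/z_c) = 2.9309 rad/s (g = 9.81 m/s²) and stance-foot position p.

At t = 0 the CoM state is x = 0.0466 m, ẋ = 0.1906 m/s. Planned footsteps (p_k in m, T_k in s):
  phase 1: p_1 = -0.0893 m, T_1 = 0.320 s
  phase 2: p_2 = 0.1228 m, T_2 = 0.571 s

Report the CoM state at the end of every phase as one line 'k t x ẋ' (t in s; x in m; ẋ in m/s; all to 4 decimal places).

phase 1: p=-0.0893, T=0.320, ωT=0.937888, cosh=1.473017, sinh=1.081563; start (x,ẋ)=(0.046600, 0.190600) → end (x,ẋ)=(0.181218, 0.711554)
phase 2: p=0.1228, T=0.571, ωT=1.673544, cosh=2.759304, sinh=2.571723; start (x,ẋ)=(0.181218, 0.711554) → end (x,ẋ)=(0.908348, 2.403720)

1 0.3200 0.1812 0.7116
2 0.8910 0.9083 2.4037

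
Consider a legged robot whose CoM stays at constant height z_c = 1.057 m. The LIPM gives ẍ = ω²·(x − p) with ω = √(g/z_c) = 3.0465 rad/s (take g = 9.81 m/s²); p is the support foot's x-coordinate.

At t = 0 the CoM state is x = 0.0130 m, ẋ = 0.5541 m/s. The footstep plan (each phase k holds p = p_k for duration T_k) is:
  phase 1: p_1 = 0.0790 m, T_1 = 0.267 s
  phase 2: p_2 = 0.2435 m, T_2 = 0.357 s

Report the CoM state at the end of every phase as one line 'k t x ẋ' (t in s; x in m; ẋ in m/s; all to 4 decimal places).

phase 1: p=0.0790, T=0.267, ωT=0.813416, cosh=1.349470, sinh=0.906129; start (x,ẋ)=(0.013000, 0.554100) → end (x,ẋ)=(0.154742, 0.565547)
phase 2: p=0.2435, T=0.357, ωT=1.087600, cosh=1.652085, sinh=1.315061; start (x,ẋ)=(0.154742, 0.565547) → end (x,ẋ)=(0.340991, 0.578739)

1 0.2670 0.1547 0.5655
2 0.6240 0.3410 0.5787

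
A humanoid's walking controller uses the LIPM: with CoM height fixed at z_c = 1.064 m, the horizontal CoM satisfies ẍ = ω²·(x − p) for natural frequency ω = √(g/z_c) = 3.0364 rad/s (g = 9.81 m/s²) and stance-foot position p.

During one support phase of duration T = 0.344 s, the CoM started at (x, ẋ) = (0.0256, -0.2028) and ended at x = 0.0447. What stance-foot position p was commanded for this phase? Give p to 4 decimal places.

p = -0.1457

ωT = 3.0364·0.344 = 1.044522; cosh(ωT) = 1.596949, sinh(ωT) = 1.245089
x(T) = p + (x₀−p)·cosh(ωT) + (ẋ₀/ω)·sinh(ωT) ⇒ p·(1 − cosh) = x(T) − x₀·cosh − (ẋ₀/ω)·sinh
numerator   = 0.0447 − (0.0256)·1.596949 − (-0.2028/3.0364)·1.245089 = 0.086977
denominator = 1 − 1.596949 = -0.596949
p = 0.086977 / -0.596949 = -0.1457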